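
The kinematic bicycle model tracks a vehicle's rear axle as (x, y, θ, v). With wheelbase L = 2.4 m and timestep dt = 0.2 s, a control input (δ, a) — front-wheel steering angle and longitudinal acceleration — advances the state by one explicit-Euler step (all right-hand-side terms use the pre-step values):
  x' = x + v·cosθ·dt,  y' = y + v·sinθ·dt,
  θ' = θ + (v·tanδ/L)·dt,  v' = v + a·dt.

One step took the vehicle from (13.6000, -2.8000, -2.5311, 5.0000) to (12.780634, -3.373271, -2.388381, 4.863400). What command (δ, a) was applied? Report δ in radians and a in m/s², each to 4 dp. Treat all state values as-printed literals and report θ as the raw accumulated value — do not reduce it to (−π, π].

a = (v'−v)/dt = (-0.136600)/0.2 = -0.6830
Δθ = θ'−θ = 0.142719;  (v·dt/L) = 5.0000·0.2/2.4 = 0.416667
tan δ = Δθ·L/(v·dt) = 0.342526  →  δ = 0.3300

δ = 0.3300, a = -0.6830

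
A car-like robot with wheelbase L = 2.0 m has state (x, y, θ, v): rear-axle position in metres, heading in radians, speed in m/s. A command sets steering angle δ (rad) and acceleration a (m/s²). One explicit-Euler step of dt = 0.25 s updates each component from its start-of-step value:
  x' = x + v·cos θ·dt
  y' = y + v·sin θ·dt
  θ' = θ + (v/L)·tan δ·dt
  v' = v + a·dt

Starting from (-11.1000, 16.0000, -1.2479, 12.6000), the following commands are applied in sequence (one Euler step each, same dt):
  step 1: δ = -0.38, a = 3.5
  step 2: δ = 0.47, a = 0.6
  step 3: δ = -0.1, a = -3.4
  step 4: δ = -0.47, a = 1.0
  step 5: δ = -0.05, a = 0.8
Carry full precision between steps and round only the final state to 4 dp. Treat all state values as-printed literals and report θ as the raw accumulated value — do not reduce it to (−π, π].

after step 1 (δ=-0.38, a=3.5): (-10.100459, 13.012791, -1.876975, 13.475000)
after step 2 (δ=0.47, a=0.6): (-11.115859, 9.800714, -1.021370, 13.625000)
after step 3 (δ=-0.1, a=-3.4): (-9.337121, 6.895781, -1.192252, 12.775000)
after step 4 (δ=-0.47, a=1.0): (-8.156814, 3.928137, -2.003411, 13.025000)
after step 5 (δ=-0.05, a=0.8): (-9.521983, 0.971876, -2.084885, 13.225000)

(-9.5220, 0.9719, -2.0849, 13.2250)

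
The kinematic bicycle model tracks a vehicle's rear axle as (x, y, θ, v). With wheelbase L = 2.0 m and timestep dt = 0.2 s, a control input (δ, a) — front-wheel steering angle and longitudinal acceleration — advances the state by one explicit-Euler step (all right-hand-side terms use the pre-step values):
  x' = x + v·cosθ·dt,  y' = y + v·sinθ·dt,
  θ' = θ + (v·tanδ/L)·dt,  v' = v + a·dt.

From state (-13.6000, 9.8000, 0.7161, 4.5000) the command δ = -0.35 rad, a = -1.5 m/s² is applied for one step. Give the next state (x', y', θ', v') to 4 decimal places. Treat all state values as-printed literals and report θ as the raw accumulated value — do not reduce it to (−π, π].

x' = -13.6000 + 4.5000·cos(0.7161)·0.2 = -12.9211
y' = 9.8000 + 4.5000·sin(0.7161)·0.2 = 10.3908
θ' = 0.7161 + (4.5000/2.0)·tan(-0.35)·0.2 = 0.5518
v' = 4.5000 − 1.5000·0.2 = 4.2000

(-12.9211, 10.3908, 0.5518, 4.2000)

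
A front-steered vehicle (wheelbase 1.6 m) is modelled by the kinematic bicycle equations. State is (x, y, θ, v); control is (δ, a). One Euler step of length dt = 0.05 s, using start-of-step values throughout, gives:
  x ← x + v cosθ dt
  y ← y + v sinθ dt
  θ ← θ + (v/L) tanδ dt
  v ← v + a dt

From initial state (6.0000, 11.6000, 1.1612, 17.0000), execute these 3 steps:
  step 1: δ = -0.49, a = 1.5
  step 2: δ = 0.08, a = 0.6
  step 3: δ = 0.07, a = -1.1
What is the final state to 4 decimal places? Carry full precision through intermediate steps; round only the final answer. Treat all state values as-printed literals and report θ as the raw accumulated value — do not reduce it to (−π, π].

after step 1 (δ=-0.49, a=1.5): (6.338503, 12.379689, 0.877838, 17.075000)
after step 2 (δ=0.08, a=0.6): (6.883893, 13.036530, 0.920616, 17.105000)
after step 3 (δ=0.07, a=-1.1): (7.401601, 13.717287, 0.958095, 17.050000)

(7.4016, 13.7173, 0.9581, 17.0500)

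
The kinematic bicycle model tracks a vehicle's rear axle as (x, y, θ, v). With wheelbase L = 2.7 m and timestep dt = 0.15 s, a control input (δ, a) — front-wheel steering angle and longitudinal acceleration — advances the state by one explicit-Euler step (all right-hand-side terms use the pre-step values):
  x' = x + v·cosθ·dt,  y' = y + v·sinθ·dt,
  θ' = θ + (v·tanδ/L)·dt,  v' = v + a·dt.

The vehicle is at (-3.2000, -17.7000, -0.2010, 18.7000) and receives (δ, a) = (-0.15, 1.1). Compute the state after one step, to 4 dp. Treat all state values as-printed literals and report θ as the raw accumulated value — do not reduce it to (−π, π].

(-0.4515, -18.2600, -0.3580, 18.8650)

x' = -3.2000 + 18.7000·cos(-0.2010)·0.15 = -0.4515
y' = -17.7000 + 18.7000·sin(-0.2010)·0.15 = -18.2600
θ' = -0.2010 + (18.7000/2.7)·tan(-0.15)·0.15 = -0.3580
v' = 18.7000 + 1.1000·0.15 = 18.8650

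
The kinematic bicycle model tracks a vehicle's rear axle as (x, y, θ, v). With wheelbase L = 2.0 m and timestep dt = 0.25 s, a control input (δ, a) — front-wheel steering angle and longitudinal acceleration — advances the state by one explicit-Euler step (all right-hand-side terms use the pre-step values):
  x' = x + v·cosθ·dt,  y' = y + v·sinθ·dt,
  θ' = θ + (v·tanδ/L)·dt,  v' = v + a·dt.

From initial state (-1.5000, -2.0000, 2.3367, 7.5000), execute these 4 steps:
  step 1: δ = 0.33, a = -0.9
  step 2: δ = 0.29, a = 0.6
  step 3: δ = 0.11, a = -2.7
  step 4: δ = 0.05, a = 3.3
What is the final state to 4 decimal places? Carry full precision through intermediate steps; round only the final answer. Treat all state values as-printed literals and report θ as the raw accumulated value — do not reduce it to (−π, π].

(-7.9016, 0.7738, 3.0739, 7.5750)

after step 1 (δ=0.33, a=-0.9): (-2.799729, -0.648582, 2.657817, 7.275000)
after step 2 (δ=0.29, a=0.6): (-4.409768, 0.197364, 2.929186, 7.425000)
after step 3 (δ=0.11, a=-2.7): (-6.224302, 0.588685, 3.031694, 6.750000)
after step 4 (δ=0.05, a=3.3): (-7.901621, 0.773766, 3.073916, 7.575000)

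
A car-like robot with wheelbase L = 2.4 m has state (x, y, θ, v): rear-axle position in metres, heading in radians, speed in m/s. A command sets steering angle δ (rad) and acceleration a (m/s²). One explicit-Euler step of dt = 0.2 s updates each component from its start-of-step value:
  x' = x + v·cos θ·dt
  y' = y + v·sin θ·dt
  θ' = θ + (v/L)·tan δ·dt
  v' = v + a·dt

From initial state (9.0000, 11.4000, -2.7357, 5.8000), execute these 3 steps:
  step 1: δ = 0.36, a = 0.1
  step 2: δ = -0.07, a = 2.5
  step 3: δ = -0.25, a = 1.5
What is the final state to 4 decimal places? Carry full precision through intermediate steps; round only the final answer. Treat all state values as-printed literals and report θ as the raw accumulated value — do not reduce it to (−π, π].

after step 1 (δ=0.36, a=0.1): (7.934250, 10.941987, -2.553772, 5.820000)
after step 2 (δ=-0.07, a=2.5): (6.965626, 10.296492, -2.587778, 6.320000)
after step 3 (δ=-0.25, a=1.5): (5.890563, 9.631709, -2.722258, 6.620000)

(5.8906, 9.6317, -2.7223, 6.6200)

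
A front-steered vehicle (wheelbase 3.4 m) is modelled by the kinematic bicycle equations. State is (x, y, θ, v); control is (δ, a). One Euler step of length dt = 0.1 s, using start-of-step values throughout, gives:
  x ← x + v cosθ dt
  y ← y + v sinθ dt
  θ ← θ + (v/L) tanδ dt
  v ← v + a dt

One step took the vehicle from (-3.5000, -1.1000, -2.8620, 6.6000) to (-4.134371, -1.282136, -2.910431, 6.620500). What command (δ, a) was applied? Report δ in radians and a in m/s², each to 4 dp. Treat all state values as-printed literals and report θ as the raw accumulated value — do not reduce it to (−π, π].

a = (v'−v)/dt = (0.020500)/0.1 = 0.2050
Δθ = θ'−θ = -0.048431;  (v·dt/L) = 6.6000·0.1/3.4 = 0.194118
tan δ = Δθ·L/(v·dt) = -0.249493  →  δ = -0.2445

δ = -0.2445, a = 0.2050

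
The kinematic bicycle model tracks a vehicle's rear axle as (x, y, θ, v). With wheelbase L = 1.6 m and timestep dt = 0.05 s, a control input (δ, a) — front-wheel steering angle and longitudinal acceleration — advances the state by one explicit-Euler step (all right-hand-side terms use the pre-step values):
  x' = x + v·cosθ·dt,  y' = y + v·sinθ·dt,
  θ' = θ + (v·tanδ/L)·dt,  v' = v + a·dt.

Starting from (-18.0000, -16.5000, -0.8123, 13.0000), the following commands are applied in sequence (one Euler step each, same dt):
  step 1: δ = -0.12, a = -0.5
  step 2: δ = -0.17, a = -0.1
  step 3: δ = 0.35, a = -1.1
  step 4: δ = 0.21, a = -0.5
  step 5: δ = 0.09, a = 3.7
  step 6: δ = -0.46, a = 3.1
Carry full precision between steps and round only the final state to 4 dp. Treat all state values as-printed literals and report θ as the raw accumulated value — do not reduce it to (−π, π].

after step 1 (δ=-0.12, a=-0.5): (-17.552910, -16.971816, -0.861285, 12.975000)
after step 2 (δ=-0.17, a=-0.1): (-17.130273, -17.464010, -0.930887, 12.970000)
after step 3 (δ=0.35, a=-1.1): (-16.743039, -17.984204, -0.782936, 12.915000)
after step 4 (δ=0.21, a=-0.5): (-16.285302, -18.439693, -0.696913, 12.890000)
after step 5 (δ=0.09, a=3.7): (-15.791082, -18.853368, -0.660562, 13.075000)
after step 6 (δ=-0.46, a=3.1): (-15.274850, -19.254483, -0.862999, 13.230000)

(-15.2749, -19.2545, -0.8630, 13.2300)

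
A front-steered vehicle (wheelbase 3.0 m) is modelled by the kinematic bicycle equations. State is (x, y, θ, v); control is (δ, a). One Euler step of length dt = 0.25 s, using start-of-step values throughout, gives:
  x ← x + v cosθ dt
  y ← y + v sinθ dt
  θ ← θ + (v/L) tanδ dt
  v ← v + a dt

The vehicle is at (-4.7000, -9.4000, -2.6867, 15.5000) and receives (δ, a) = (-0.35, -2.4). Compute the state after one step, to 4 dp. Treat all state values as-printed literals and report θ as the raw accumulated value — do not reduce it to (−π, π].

x' = -4.7000 + 15.5000·cos(-2.6867)·0.25 = -8.1809
y' = -9.4000 + 15.5000·sin(-2.6867)·0.25 = -11.1025
θ' = -2.6867 + (15.5000/3.0)·tan(-0.35)·0.25 = -3.1582
v' = 15.5000 − 2.4000·0.25 = 14.9000

(-8.1809, -11.1025, -3.1582, 14.9000)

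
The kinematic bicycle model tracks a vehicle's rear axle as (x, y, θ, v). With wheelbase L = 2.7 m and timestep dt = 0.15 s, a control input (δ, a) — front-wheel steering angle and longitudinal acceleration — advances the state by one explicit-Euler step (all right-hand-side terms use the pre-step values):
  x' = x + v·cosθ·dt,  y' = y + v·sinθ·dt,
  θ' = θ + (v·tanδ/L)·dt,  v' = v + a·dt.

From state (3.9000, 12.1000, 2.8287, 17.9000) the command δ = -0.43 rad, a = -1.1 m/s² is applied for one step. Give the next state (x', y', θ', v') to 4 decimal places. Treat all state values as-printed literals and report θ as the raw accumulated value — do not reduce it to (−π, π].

x' = 3.9000 + 17.9000·cos(2.8287)·0.15 = 1.3454
y' = 12.1000 + 17.9000·sin(2.8287)·0.15 = 12.9265
θ' = 2.8287 + (17.9000/2.7)·tan(-0.43)·0.15 = 2.3726
v' = 17.9000 − 1.1000·0.15 = 17.7350

(1.3454, 12.9265, 2.3726, 17.7350)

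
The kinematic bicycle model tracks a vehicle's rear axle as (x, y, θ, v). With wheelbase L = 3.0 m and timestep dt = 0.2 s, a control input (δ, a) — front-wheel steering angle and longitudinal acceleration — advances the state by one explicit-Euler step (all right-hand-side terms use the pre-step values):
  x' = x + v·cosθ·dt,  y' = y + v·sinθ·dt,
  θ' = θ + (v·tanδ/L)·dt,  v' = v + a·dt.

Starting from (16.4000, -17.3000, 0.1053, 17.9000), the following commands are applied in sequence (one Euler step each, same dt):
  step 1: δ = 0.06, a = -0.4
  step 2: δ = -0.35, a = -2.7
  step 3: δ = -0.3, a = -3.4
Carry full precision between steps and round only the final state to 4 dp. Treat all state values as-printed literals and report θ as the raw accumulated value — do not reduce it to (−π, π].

after step 1 (δ=0.06, a=-0.4): (19.960171, -16.923722, 0.176986, 17.820000)
after step 2 (δ=-0.35, a=-2.7): (23.468497, -16.296232, -0.256668, 17.280000)
after step 3 (δ=-0.3, a=-3.4): (26.811283, -17.173568, -0.613023, 16.600000)

(26.8113, -17.1736, -0.6130, 16.6000)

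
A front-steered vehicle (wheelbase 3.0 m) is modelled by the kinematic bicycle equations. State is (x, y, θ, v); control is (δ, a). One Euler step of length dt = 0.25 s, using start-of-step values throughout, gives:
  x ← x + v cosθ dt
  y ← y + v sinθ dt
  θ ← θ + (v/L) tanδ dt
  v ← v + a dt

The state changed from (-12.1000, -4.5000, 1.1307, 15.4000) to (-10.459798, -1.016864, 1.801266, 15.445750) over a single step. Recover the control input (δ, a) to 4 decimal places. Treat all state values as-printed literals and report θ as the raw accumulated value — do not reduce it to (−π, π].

a = (v'−v)/dt = (0.045750)/0.25 = 0.1830
Δθ = θ'−θ = 0.670566;  (v·dt/L) = 15.4000·0.25/3.0 = 1.283333
tan δ = Δθ·L/(v·dt) = 0.522519  →  δ = 0.4815

δ = 0.4815, a = 0.1830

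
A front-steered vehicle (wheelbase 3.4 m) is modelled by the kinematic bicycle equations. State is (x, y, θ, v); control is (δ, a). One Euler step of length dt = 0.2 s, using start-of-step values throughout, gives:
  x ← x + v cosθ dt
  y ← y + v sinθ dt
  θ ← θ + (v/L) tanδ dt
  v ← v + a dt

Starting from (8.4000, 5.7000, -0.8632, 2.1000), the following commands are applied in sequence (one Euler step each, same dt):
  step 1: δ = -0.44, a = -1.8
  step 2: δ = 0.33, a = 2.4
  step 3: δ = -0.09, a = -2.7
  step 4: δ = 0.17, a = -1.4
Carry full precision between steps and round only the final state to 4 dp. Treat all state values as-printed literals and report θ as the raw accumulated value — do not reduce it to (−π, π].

after step 1 (δ=-0.44, a=-1.8): (8.673004, 5.380831, -0.921355, 1.740000)
after step 2 (δ=0.33, a=2.4): (8.883454, 5.103676, -0.886297, 2.220000)
after step 3 (δ=-0.09, a=-2.7): (9.164188, 4.759693, -0.898082, 1.680000)
after step 4 (δ=0.17, a=-1.4): (9.373554, 4.496897, -0.881118, 1.400000)

(9.3736, 4.4969, -0.8811, 1.4000)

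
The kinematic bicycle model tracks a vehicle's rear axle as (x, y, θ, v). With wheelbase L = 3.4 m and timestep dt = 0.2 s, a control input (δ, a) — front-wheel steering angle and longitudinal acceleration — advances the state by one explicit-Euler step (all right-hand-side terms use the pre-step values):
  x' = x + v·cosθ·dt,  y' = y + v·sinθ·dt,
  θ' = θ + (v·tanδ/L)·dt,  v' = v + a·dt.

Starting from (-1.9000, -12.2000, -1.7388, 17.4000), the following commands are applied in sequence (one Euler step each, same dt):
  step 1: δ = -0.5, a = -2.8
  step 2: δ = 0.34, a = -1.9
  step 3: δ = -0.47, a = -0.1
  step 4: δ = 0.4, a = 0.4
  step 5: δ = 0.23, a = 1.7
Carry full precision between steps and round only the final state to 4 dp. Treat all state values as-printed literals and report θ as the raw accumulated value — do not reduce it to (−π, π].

(-9.9080, -26.2930, -1.8030, 16.8600)

after step 1 (δ=-0.5, a=-2.8): (-2.481906, -15.631004, -2.297957, 16.840000)
after step 2 (δ=0.34, a=-1.9): (-4.720787, -18.147119, -1.947549, 16.460000)
after step 3 (δ=-0.47, a=-0.1): (-5.931924, -21.208232, -2.439380, 16.440000)
after step 4 (δ=0.4, a=0.4): (-8.442031, -23.331980, -2.030514, 16.520000)
after step 5 (δ=0.23, a=1.7): (-9.907999, -26.292952, -1.802981, 16.860000)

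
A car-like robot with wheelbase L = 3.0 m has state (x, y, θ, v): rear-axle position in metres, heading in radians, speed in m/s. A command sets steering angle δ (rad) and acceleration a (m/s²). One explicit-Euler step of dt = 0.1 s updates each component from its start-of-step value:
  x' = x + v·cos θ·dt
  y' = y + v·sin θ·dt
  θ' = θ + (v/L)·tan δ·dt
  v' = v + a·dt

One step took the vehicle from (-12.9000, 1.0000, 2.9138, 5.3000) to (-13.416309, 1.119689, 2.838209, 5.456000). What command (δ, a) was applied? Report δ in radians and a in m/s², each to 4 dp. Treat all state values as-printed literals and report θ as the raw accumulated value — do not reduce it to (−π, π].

δ = -0.4043, a = 1.5600

a = (v'−v)/dt = (0.156000)/0.1 = 1.5600
Δθ = θ'−θ = -0.075591;  (v·dt/L) = 5.3000·0.1/3.0 = 0.176667
tan δ = Δθ·L/(v·dt) = -0.427874  →  δ = -0.4043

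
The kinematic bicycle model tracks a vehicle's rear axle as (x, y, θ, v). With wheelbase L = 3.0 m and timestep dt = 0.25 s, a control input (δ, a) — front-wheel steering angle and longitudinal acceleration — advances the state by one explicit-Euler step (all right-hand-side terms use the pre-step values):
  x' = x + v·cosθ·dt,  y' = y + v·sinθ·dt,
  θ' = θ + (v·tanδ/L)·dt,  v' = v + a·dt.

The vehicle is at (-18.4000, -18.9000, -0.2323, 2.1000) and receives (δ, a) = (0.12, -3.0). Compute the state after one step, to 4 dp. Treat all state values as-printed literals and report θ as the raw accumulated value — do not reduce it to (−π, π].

(-17.8891, -19.0209, -0.2112, 1.3500)

x' = -18.4000 + 2.1000·cos(-0.2323)·0.25 = -17.8891
y' = -18.9000 + 2.1000·sin(-0.2323)·0.25 = -19.0209
θ' = -0.2323 + (2.1000/3.0)·tan(0.12)·0.25 = -0.2112
v' = 2.1000 − 3.0000·0.25 = 1.3500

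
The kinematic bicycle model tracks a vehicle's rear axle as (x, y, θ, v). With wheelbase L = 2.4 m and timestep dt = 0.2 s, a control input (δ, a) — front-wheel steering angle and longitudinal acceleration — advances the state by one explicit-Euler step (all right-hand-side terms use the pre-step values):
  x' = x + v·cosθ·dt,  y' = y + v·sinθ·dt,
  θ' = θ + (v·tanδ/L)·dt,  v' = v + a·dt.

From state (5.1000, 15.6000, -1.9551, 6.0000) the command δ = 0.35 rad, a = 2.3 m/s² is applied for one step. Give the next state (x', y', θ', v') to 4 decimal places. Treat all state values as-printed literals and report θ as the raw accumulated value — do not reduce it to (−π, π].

x' = 5.1000 + 6.0000·cos(-1.9551)·0.2 = 4.6501
y' = 15.6000 + 6.0000·sin(-1.9551)·0.2 = 14.4875
θ' = -1.9551 + (6.0000/2.4)·tan(0.35)·0.2 = -1.7726
v' = 6.0000 + 2.3000·0.2 = 6.4600

(4.6501, 14.4875, -1.7726, 6.4600)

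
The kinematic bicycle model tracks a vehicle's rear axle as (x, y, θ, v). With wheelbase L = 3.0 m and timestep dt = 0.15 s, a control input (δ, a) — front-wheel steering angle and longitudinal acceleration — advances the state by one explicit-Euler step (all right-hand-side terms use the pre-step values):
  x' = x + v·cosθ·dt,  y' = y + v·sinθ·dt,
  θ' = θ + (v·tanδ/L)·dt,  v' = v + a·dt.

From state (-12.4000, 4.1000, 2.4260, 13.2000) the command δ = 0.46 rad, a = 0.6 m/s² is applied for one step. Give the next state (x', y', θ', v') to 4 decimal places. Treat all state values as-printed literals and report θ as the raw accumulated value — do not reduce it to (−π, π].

(-13.8943, 5.3990, 2.7530, 13.2900)

x' = -12.4000 + 13.2000·cos(2.4260)·0.15 = -13.8943
y' = 4.1000 + 13.2000·sin(2.4260)·0.15 = 5.3990
θ' = 2.4260 + (13.2000/3.0)·tan(0.46)·0.15 = 2.7530
v' = 13.2000 + 0.6000·0.15 = 13.2900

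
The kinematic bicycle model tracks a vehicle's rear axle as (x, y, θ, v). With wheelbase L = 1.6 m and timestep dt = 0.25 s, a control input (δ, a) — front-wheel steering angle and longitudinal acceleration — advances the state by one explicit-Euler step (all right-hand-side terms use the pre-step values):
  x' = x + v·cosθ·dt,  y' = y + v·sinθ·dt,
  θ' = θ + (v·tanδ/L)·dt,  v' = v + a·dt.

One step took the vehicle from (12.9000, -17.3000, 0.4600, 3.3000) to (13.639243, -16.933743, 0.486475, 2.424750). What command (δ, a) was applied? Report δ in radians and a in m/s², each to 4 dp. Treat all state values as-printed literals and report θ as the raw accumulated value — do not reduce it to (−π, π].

a = (v'−v)/dt = (-0.875250)/0.25 = -3.5010
Δθ = θ'−θ = 0.026475;  (v·dt/L) = 3.3000·0.25/1.6 = 0.515625
tan δ = Δθ·L/(v·dt) = 0.051345  →  δ = 0.0513

δ = 0.0513, a = -3.5010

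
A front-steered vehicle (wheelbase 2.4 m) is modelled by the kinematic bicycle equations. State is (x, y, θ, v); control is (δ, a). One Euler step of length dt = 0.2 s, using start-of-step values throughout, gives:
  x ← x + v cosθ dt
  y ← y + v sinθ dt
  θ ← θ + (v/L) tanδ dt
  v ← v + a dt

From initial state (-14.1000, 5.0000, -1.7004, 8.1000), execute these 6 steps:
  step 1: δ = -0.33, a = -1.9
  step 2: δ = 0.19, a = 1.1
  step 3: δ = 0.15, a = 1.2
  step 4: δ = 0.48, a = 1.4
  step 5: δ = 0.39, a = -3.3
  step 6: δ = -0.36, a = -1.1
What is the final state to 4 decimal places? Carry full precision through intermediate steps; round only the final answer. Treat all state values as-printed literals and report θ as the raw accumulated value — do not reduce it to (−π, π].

(-14.3271, -4.2306, -1.3079, 7.5800)

after step 1 (δ=-0.33, a=-1.9): (-14.309371, 3.393587, -1.931604, 7.720000)
after step 2 (δ=0.19, a=1.1): (-14.854449, 1.949002, -1.807879, 7.940000)
after step 3 (δ=0.15, a=1.2): (-15.227419, 0.405422, -1.707877, 8.180000)
after step 4 (δ=0.48, a=1.4): (-15.450982, -1.215231, -1.352994, 8.460000)
after step 5 (δ=0.39, a=-3.3): (-15.085368, -2.867257, -1.063201, 7.800000)
after step 6 (δ=-0.36, a=-1.1): (-14.327087, -4.230565, -1.307862, 7.580000)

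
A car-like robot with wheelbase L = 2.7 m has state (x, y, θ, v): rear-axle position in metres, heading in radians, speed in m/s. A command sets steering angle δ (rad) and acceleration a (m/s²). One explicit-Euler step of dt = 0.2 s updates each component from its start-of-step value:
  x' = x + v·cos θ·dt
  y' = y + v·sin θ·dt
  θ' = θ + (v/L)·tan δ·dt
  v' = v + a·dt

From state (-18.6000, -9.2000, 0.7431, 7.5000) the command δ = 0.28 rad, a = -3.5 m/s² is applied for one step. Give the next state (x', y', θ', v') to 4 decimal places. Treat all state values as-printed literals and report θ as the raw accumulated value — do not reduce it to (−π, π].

x' = -18.6000 + 7.5000·cos(0.7431)·0.2 = -17.4954
y' = -9.2000 + 7.5000·sin(0.7431)·0.2 = -8.1851
θ' = 0.7431 + (7.5000/2.7)·tan(0.28)·0.2 = 0.9029
v' = 7.5000 − 3.5000·0.2 = 6.8000

(-17.4954, -8.1851, 0.9029, 6.8000)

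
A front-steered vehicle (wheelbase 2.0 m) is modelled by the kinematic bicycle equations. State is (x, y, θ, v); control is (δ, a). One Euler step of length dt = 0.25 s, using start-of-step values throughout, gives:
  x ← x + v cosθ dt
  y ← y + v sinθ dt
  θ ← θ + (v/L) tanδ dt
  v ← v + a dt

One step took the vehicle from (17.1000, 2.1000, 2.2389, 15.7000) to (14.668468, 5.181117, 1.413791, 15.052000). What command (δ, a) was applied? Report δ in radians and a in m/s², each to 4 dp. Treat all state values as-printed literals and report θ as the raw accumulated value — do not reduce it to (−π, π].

a = (v'−v)/dt = (-0.648000)/0.25 = -2.5920
Δθ = θ'−θ = -0.825109;  (v·dt/L) = 15.7000·0.25/2.0 = 1.962500
tan δ = Δθ·L/(v·dt) = -0.420438  →  δ = -0.3980

δ = -0.3980, a = -2.5920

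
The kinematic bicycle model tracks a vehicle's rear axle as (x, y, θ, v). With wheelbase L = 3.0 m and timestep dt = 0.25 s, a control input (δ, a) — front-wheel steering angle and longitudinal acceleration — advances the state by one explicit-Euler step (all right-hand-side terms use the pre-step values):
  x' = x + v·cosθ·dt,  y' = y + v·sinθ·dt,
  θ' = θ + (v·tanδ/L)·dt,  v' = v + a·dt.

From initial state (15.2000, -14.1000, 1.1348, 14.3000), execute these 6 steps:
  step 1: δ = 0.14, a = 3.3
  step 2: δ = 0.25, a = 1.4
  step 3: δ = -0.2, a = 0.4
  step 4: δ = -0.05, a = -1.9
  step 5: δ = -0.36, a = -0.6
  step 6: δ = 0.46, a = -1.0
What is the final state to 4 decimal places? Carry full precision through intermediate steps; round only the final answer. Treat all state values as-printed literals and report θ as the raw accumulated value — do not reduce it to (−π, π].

(21.8597, 6.8399, 1.4418, 14.7000)

after step 1 (δ=0.14, a=3.3): (16.709772, -10.859442, 1.302732, 15.125000)
after step 2 (δ=0.25, a=1.4): (17.711294, -7.213238, 1.624569, 15.475000)
after step 3 (δ=-0.2, a=0.4): (17.503361, -3.350080, 1.363158, 15.575000)
after step 4 (δ=-0.05, a=-1.9): (18.306057, 0.460034, 1.298208, 15.100000)
after step 5 (δ=-0.36, a=-0.6): (19.322383, 4.095650, 0.824567, 14.950000)
after step 6 (δ=0.46, a=-1.0): (21.859677, 6.839925, 1.441814, 14.700000)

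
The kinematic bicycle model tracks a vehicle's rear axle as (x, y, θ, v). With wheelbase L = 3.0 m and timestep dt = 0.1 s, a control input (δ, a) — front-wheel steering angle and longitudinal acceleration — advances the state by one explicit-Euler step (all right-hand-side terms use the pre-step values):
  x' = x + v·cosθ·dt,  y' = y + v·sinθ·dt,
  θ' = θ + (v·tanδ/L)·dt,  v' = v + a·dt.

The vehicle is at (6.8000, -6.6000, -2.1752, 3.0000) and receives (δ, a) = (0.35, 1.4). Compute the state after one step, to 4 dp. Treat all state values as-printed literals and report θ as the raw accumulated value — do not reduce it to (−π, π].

(6.6295, -6.8469, -2.1387, 3.1400)

x' = 6.8000 + 3.0000·cos(-2.1752)·0.1 = 6.6295
y' = -6.6000 + 3.0000·sin(-2.1752)·0.1 = -6.8469
θ' = -2.1752 + (3.0000/3.0)·tan(0.35)·0.1 = -2.1387
v' = 3.0000 + 1.4000·0.1 = 3.1400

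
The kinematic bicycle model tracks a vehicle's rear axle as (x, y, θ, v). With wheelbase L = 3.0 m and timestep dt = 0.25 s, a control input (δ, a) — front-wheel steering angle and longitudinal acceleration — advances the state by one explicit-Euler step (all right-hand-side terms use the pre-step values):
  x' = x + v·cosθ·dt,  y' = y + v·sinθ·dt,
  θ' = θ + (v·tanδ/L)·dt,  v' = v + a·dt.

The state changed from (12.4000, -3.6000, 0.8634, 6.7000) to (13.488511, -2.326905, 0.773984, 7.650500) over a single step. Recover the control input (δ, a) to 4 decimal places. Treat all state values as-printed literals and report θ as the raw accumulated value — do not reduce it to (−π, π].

δ = -0.1588, a = 3.8020

a = (v'−v)/dt = (0.950500)/0.25 = 3.8020
Δθ = θ'−θ = -0.089416;  (v·dt/L) = 6.7000·0.25/3.0 = 0.558333
tan δ = Δθ·L/(v·dt) = -0.160148  →  δ = -0.1588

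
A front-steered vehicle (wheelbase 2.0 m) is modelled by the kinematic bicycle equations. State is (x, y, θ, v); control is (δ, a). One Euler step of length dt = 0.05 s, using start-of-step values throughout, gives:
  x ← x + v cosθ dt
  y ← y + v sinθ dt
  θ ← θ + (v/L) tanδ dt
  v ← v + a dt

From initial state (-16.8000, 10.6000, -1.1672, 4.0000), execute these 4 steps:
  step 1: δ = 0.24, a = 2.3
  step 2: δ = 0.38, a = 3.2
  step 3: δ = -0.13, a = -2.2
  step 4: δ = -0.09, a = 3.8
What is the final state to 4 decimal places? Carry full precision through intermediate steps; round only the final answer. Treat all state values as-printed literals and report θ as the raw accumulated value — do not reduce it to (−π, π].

after step 1 (δ=0.24, a=2.3): (-16.721454, 10.416069, -1.142728, 4.115000)
after step 2 (δ=0.38, a=3.2): (-16.636045, 10.228884, -1.101639, 4.275000)
after step 3 (δ=-0.13, a=-2.2): (-16.539401, 10.038230, -1.115611, 4.165000)
after step 4 (δ=-0.09, a=3.8): (-16.447848, 9.851184, -1.125008, 4.355000)

(-16.4478, 9.8512, -1.1250, 4.3550)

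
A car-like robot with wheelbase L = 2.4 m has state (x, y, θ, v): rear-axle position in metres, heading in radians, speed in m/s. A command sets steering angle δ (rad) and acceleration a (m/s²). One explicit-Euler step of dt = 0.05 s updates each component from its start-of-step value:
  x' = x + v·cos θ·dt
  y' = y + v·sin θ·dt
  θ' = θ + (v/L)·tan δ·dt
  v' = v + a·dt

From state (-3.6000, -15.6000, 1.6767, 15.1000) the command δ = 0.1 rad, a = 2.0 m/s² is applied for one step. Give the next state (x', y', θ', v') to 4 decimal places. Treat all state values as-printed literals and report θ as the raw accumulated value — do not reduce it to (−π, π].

(-3.6798, -14.8492, 1.7083, 15.2000)

x' = -3.6000 + 15.1000·cos(1.6767)·0.05 = -3.6798
y' = -15.6000 + 15.1000·sin(1.6767)·0.05 = -14.8492
θ' = 1.6767 + (15.1000/2.4)·tan(0.1)·0.05 = 1.7083
v' = 15.1000 + 2.0000·0.05 = 15.2000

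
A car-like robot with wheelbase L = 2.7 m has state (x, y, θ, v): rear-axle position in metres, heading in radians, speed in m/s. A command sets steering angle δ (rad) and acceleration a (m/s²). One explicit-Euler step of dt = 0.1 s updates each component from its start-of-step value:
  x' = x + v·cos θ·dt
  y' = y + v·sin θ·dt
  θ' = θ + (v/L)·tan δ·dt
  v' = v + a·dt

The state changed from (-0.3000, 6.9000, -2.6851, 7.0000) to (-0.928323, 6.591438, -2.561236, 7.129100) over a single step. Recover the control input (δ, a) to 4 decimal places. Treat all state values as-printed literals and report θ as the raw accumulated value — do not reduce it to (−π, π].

δ = 0.4457, a = 1.2910

a = (v'−v)/dt = (0.129100)/0.1 = 1.2910
Δθ = θ'−θ = 0.123864;  (v·dt/L) = 7.0000·0.1/2.7 = 0.259259
tan δ = Δθ·L/(v·dt) = 0.477761  →  δ = 0.4457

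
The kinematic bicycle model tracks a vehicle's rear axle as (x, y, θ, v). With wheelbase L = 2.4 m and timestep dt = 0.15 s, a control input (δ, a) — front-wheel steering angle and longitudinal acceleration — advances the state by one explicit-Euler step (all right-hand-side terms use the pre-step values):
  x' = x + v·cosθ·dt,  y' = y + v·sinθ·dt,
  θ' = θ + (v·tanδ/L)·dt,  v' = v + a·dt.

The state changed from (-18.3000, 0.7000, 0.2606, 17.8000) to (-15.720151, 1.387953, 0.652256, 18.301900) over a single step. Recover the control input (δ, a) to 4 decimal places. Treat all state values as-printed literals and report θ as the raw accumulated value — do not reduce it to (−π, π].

a = (v'−v)/dt = (0.501900)/0.15 = 3.3460
Δθ = θ'−θ = 0.391656;  (v·dt/L) = 17.8000·0.15/2.4 = 1.112500
tan δ = Δθ·L/(v·dt) = 0.352050  →  δ = 0.3385

δ = 0.3385, a = 3.3460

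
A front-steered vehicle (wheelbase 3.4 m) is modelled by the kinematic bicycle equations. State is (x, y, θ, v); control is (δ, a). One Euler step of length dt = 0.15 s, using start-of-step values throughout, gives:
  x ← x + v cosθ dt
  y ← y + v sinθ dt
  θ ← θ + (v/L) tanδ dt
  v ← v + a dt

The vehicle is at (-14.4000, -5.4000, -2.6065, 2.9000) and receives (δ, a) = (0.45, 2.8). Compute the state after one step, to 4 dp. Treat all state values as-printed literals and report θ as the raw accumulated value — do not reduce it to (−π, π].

x' = -14.4000 + 2.9000·cos(-2.6065)·0.15 = -14.7742
y' = -5.4000 + 2.9000·sin(-2.6065)·0.15 = -5.6218
θ' = -2.6065 + (2.9000/3.4)·tan(0.45)·0.15 = -2.5447
v' = 2.9000 + 2.8000·0.15 = 3.3200

(-14.7742, -5.6218, -2.5447, 3.3200)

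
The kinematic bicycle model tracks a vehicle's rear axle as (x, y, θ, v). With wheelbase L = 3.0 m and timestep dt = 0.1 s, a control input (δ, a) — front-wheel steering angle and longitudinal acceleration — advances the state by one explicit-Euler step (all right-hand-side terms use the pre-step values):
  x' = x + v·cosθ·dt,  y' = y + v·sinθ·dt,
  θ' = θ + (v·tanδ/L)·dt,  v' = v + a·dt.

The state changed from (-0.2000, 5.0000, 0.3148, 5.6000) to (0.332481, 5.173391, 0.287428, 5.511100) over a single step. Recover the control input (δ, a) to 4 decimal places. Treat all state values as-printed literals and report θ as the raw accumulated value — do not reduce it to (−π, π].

a = (v'−v)/dt = (-0.088900)/0.1 = -0.8890
Δθ = θ'−θ = -0.027372;  (v·dt/L) = 5.6000·0.1/3.0 = 0.186667
tan δ = Δθ·L/(v·dt) = -0.146636  →  δ = -0.1456

δ = -0.1456, a = -0.8890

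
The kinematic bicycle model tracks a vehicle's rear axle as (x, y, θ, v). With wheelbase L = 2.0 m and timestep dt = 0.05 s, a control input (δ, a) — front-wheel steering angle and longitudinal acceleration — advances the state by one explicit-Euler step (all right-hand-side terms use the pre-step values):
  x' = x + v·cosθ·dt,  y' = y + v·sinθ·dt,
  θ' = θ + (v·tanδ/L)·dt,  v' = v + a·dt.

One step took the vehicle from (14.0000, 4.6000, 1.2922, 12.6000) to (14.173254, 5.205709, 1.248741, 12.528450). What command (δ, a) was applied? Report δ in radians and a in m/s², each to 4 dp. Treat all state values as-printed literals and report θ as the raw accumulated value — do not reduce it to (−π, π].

a = (v'−v)/dt = (-0.071550)/0.05 = -1.4310
Δθ = θ'−θ = -0.043459;  (v·dt/L) = 12.6000·0.05/2.0 = 0.315000
tan δ = Δθ·L/(v·dt) = -0.137965  →  δ = -0.1371

δ = -0.1371, a = -1.4310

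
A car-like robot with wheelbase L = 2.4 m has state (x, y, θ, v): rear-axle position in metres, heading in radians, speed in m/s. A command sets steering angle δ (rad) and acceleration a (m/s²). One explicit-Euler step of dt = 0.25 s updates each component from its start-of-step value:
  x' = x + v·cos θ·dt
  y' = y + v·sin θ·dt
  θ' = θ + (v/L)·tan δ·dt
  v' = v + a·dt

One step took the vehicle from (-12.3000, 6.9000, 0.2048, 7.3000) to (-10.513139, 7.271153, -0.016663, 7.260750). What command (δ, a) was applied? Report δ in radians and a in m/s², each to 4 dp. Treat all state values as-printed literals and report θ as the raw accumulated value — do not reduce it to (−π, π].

δ = -0.2834, a = -0.1570

a = (v'−v)/dt = (-0.039250)/0.25 = -0.1570
Δθ = θ'−θ = -0.221463;  (v·dt/L) = 7.3000·0.25/2.4 = 0.760417
tan δ = Δθ·L/(v·dt) = -0.291239  →  δ = -0.2834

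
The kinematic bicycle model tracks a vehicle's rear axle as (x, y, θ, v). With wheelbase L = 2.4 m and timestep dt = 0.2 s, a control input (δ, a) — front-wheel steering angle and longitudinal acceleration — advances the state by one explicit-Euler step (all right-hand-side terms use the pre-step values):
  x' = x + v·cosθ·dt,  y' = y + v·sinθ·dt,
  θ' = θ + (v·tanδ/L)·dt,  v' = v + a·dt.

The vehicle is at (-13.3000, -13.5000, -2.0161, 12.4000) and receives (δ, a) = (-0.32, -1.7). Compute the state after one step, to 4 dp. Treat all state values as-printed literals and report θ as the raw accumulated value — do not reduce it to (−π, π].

x' = -13.3000 + 12.4000·cos(-2.0161)·0.2 = -14.3682
y' = -13.5000 + 12.4000·sin(-2.0161)·0.2 = -15.7382
θ' = -2.0161 + (12.4000/2.4)·tan(-0.32)·0.2 = -2.3585
v' = 12.4000 − 1.7000·0.2 = 12.0600

(-14.3682, -15.7382, -2.3585, 12.0600)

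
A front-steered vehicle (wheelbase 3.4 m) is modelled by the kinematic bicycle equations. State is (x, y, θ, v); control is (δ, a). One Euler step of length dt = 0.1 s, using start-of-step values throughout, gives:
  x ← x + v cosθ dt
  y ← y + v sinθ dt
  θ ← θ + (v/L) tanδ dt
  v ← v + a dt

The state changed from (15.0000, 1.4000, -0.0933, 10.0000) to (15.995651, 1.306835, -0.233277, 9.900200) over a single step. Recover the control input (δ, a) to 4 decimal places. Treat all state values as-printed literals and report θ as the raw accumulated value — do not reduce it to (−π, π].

δ = -0.4442, a = -0.9980

a = (v'−v)/dt = (-0.099800)/0.1 = -0.9980
Δθ = θ'−θ = -0.139977;  (v·dt/L) = 10.0000·0.1/3.4 = 0.294118
tan δ = Δθ·L/(v·dt) = -0.475922  →  δ = -0.4442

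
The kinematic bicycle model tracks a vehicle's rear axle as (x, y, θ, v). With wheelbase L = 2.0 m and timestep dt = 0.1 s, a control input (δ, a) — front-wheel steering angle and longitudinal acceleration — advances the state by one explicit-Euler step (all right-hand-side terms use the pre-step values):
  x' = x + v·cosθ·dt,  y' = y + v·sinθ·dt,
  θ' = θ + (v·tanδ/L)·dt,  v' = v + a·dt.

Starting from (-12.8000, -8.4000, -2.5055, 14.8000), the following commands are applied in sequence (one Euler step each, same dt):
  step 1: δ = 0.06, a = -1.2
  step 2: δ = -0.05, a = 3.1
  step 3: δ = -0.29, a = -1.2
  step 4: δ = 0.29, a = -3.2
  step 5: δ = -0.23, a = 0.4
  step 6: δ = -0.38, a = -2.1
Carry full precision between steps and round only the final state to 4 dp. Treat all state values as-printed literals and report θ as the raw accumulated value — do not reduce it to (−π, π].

after step 1 (δ=0.06, a=-1.2): (-13.990546, -9.279204, -2.461047, 14.680000)
after step 2 (δ=-0.05, a=3.1): (-15.131519, -10.202895, -2.497777, 14.990000)
after step 3 (δ=-0.29, a=-1.2): (-16.330436, -11.102672, -2.721438, 14.870000)
after step 4 (δ=0.29, a=-3.2): (-17.688105, -11.709222, -2.499568, 14.550000)
after step 5 (δ=-0.23, a=0.4): (-18.853393, -12.580503, -2.669907, 14.590000)
after step 6 (δ=-0.38, a=-2.1): (-20.153075, -13.243456, -2.961279, 14.380000)

(-20.1531, -13.2435, -2.9613, 14.3800)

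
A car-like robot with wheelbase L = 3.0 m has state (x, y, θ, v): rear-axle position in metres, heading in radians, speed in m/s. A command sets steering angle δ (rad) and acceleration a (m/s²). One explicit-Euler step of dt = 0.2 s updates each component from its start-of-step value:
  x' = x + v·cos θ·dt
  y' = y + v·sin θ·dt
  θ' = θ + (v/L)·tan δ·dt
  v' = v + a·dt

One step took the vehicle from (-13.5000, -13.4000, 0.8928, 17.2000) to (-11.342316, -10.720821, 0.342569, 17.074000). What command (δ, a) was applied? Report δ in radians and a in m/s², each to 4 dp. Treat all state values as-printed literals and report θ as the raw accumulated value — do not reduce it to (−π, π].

a = (v'−v)/dt = (-0.126000)/0.2 = -0.6300
Δθ = θ'−θ = -0.550231;  (v·dt/L) = 17.2000·0.2/3.0 = 1.146667
tan δ = Δθ·L/(v·dt) = -0.479853  →  δ = -0.4474

δ = -0.4474, a = -0.6300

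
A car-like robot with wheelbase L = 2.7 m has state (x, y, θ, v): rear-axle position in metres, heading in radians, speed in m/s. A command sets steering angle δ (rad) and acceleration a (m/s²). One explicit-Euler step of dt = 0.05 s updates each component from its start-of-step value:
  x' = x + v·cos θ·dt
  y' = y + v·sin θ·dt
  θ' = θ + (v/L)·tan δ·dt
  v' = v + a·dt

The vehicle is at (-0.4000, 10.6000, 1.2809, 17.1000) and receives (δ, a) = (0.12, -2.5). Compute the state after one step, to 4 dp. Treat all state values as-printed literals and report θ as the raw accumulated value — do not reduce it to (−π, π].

x' = -0.4000 + 17.1000·cos(1.2809)·0.05 = -0.1556
y' = 10.6000 + 17.1000·sin(1.2809)·0.05 = 11.4193
θ' = 1.2809 + (17.1000/2.7)·tan(0.12)·0.05 = 1.3191
v' = 17.1000 − 2.5000·0.05 = 16.9750

(-0.1556, 11.4193, 1.3191, 16.9750)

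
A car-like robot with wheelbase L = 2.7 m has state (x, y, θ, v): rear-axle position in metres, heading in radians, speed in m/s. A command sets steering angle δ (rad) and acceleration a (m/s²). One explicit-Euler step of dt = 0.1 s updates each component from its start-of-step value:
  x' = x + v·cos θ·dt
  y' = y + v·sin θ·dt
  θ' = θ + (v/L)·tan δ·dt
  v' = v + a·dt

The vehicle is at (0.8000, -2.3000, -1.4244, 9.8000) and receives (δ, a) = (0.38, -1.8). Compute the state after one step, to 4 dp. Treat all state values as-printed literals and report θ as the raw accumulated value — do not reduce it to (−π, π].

x' = 0.8000 + 9.8000·cos(-1.4244)·0.1 = 0.9430
y' = -2.3000 + 9.8000·sin(-1.4244)·0.1 = -3.2695
θ' = -1.4244 + (9.8000/2.7)·tan(0.38)·0.1 = -1.2794
v' = 9.8000 − 1.8000·0.1 = 9.6200

(0.9430, -3.2695, -1.2794, 9.6200)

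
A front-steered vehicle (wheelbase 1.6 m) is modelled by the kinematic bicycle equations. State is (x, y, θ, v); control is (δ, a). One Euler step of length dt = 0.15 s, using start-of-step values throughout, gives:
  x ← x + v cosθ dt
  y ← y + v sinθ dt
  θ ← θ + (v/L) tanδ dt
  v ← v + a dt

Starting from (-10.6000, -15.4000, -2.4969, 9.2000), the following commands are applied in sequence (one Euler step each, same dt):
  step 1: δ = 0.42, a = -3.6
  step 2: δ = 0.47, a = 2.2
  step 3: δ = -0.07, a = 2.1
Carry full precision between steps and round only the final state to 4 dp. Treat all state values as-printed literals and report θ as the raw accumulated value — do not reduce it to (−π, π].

(-12.5448, -18.6802, -1.7584, 9.3050)

after step 1 (δ=0.42, a=-3.6): (-11.703013, -16.229315, -2.111731, 8.660000)
after step 2 (δ=0.47, a=2.2): (-12.371917, -17.342854, -1.699326, 8.990000)
after step 3 (δ=-0.07, a=2.1): (-12.544762, -18.680230, -1.758420, 9.305000)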